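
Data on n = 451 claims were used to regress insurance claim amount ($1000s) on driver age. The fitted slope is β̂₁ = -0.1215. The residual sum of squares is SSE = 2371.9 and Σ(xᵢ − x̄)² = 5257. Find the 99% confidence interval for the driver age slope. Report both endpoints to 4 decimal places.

(-0.2035, -0.0395)

MSE = SSE/(n − 2) = 2371.9/449 = 5.28263.
SE(β̂₁) = √(MSE/Sₓₓ) = √(5.28263/5257) = 0.0316998.
df = n − 2 = 449.
t* = t_{0.005, 449} = 2.586823.
Margin = t* × SE = 2.586823 × 0.0316998 = 0.082002.
CI: -0.1215 ± 0.082002 → (-0.2035, -0.0395).
With 99% confidence, each one-unit increase in driver age is associated with a change of between -0.2035 and -0.0395 $1000s in insurance claim amount.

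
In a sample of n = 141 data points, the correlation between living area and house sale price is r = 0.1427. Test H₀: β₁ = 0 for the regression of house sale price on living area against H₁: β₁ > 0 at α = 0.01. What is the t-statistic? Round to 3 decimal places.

t = r·√(n − 2)/√(1 − r²) = 0.1427·√139/√0.979637 = 1.700.
df = n − 2 = 139.
One-sided p ≈ 0.0457, which is ≥ 0.01, so fail to reject H₀.
The data do not give significant evidence of a linear association between living area and house sale price.

t = 1.700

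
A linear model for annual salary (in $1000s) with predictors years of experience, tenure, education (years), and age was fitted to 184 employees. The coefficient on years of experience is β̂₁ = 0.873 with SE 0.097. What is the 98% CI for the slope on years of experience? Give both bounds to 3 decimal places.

df = n − k − 1 = 184 − 4 − 1 = 179.
t* = t_{0.01, 179} = 2.34736.
Margin = t* × SE = 2.34736 × 0.097 = 0.22769.
CI: 0.873 ± 0.22769 → (0.645, 1.101).
With 98% confidence, each one-unit increase in years of experience is associated with a change of between 0.645 and 1.101 $1000s in annual salary, holding the other predictors fixed.

(0.645, 1.101)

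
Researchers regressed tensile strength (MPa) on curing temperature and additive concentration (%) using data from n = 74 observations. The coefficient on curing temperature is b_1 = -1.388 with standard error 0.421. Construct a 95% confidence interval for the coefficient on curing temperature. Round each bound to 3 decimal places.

(-2.227, -0.549)

df = n − k − 1 = 74 − 2 − 1 = 71.
t* = t_{0.025, 71} = 1.993943.
Margin = t* × SE = 1.993943 × 0.421 = 0.83945.
CI: -1.388 ± 0.83945 → (-2.227, -0.549).
With 95% confidence, each one-unit increase in curing temperature is associated with a change of between -2.227 and -0.549 MPa in tensile strength, holding the other predictors fixed.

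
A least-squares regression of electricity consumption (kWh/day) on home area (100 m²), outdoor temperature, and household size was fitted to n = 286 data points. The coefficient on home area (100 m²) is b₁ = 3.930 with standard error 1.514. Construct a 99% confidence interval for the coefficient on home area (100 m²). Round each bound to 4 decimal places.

(0.0036, 7.8564)

df = n − k − 1 = 286 − 3 − 1 = 282.
t* = t_{0.005, 282} = 2.593376.
Margin = t* × SE = 2.593376 × 1.514 = 3.926371.
CI: 3.930 ± 3.926371 → (0.0036, 7.8564).
With 99% confidence, each one-unit increase in home area (100 m²) is associated with a change of between 0.0036 and 7.8564 kWh/day in electricity consumption, holding the other predictors fixed.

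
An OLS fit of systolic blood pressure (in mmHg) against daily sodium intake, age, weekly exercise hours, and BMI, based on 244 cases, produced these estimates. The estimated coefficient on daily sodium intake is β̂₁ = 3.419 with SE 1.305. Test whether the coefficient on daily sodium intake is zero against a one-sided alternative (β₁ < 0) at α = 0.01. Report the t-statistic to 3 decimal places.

t = 2.620

H₀: β₁ = 0 vs H₁: β₁ < 0.
t = (β̂₁ − β₁⁰)/SE = 3.419 / 1.305 = 2.620.
df = n − k − 1 = 244 − 4 − 1 = 239.
One-sided p ≈ 0.9953, which is ≥ 0.01, so fail to reject H₀.
The data do not give significant evidence that the true slope on daily sodium intake is negative, holding the other predictors fixed.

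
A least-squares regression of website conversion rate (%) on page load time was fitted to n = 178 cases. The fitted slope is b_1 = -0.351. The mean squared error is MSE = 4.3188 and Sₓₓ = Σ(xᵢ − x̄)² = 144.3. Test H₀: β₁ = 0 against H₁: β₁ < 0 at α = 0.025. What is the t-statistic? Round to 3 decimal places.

SE(b_1) = √(MSE/Sₓₓ) = √(4.3188/144.3) = 0.173001.
t = -0.351 / 0.173001 = -2.029.
df = n − 2 = 176.
One-sided p ≈ 0.0220, which is < 0.025, so reject H₀.
There is evidence that the true slope on page load time is negative.

t = -2.029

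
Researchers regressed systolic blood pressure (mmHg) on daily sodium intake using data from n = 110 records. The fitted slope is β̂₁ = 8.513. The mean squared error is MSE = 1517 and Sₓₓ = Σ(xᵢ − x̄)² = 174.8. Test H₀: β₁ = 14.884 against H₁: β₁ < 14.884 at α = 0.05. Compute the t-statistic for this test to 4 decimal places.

t = -2.1626

SE(β̂₁) = √(MSE/Sₓₓ) = √(1517/174.8) = 2.94593.
t = (8.513 − 14.884) / 2.94593 = -2.1626.
df = n − 2 = 108.
One-sided p ≈ 0.0164, which is < 0.05, so reject H₀.
There is evidence that the true slope on daily sodium intake is below 14.884 mmHg per unit.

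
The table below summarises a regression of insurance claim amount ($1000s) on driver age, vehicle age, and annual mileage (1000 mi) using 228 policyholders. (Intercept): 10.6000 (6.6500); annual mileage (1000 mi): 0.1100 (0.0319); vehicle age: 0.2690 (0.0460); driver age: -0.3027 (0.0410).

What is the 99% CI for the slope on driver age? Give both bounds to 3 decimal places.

(-0.409, -0.196)

Read off: b = -0.3027, SE = 0.0410 for driver age.
df = n − k − 1 = 228 − 3 − 1 = 224.
t* = t_{0.005, 224} = 2.597955.
Margin = t* × SE = 2.597955 × 0.0410 = 0.10652.
CI: -0.3027 ± 0.10652 → (-0.409, -0.196).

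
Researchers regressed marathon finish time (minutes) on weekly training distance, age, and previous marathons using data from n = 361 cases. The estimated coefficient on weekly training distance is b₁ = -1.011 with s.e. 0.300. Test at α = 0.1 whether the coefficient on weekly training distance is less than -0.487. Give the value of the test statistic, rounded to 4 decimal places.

H₀: β₁ = -0.487 vs H₁: β₁ < -0.487.
t = (b₁ − β₁⁰)/SE = (-1.011 − (-0.487)) / 0.300 = -1.7467.
df = n − k − 1 = 361 − 3 − 1 = 357.
One-sided p ≈ 0.0408, which is < 0.1, so reject H₀.
There is evidence that the true slope on weekly training distance is below -0.487 minutes per unit, holding the other predictors fixed.

t = -1.7467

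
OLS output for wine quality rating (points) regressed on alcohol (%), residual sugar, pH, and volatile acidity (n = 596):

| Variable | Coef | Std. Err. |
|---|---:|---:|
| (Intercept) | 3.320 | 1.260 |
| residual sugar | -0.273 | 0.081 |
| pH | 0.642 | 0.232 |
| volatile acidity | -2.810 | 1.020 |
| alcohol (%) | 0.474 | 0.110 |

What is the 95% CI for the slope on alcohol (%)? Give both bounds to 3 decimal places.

Read off: b = 0.474, SE = 0.110 for alcohol (%).
df = n − k − 1 = 596 − 4 − 1 = 591.
t* = t_{0.025, 591} = 1.963986.
Margin = t* × SE = 1.963986 × 0.110 = 0.21604.
CI: 0.474 ± 0.21604 → (0.258, 0.690).

(0.258, 0.690)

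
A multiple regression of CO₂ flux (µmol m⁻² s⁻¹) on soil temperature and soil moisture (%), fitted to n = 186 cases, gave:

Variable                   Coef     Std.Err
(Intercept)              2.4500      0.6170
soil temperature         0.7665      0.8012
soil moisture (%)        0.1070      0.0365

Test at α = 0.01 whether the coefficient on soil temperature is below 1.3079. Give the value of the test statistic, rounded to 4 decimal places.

Read off: b = 0.7665, SE = 0.8012 for soil temperature.
H₀: β₁ = 1.3079 vs H₁: β₁ < 1.3079.
t = (0.7665 − 1.3079) / 0.8012 = -0.6757.
df = n − k − 1 = 186 − 2 − 1 = 183.
One-sided p ≈ 0.2500, which is ≥ 0.01, so fail to reject H₀.
The data do not give significant evidence that the true slope on soil temperature is below 1.3079 µmol m⁻² s⁻¹ per unit, holding the other predictors fixed.

t = -0.6757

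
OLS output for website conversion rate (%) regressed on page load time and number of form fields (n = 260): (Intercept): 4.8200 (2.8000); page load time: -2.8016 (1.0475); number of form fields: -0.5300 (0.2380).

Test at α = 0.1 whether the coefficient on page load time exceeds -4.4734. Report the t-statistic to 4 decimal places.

t = 1.5960

Read off: b = -2.8016, SE = 1.0475 for page load time.
H₀: β₁ = -4.4734 vs H₁: β₁ > -4.4734.
t = (-2.8016 − (-4.4734)) / 1.0475 = 1.5960.
df = n − k − 1 = 260 − 2 − 1 = 257.
One-sided p ≈ 0.0559, which is < 0.1, so reject H₀.
There is evidence that the true slope on page load time exceeds -4.4734 % per unit, holding the other predictors fixed.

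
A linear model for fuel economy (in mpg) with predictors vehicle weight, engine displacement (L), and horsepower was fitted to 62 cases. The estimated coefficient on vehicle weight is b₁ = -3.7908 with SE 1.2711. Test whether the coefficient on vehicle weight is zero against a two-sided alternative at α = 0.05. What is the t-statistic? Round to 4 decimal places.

t = -2.9823

H₀: β₁ = 0 vs H₁: β₁ ≠ 0.
t = (b₁ − β₁⁰)/SE = -3.7908 / 1.2711 = -2.9823.
df = n − k − 1 = 62 − 3 − 1 = 58.
Two-sided p ≈ 0.0042, which is < 0.05, so reject H₀.
There is evidence that vehicle weight is associated with fuel economy, holding the other predictors fixed.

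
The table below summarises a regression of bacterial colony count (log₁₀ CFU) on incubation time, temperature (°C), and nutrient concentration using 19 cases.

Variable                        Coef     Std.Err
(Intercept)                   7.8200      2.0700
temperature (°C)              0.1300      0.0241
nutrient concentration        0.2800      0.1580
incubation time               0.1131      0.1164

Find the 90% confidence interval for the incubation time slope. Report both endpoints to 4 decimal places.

Read off: b = 0.1131, SE = 0.1164 for incubation time.
df = n − k − 1 = 19 − 3 − 1 = 15.
t* = t_{0.05, 15} = 1.75305.
Margin = t* × SE = 1.75305 × 0.1164 = 0.204055.
CI: 0.1131 ± 0.204055 → (-0.0910, 0.3172).

(-0.0910, 0.3172)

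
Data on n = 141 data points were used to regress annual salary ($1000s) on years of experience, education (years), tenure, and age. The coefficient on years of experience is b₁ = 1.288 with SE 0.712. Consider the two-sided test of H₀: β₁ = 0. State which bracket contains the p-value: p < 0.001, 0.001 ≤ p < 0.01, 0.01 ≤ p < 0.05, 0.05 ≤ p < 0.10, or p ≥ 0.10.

0.05 ≤ p < 0.10

t = 1.288 / 0.712 = 1.809.
df = n − k − 1 = 141 − 4 − 1 = 136.
Two-sided p = 2·P(T_{136} > |t|) ≈ 0.0727.
So 0.05 ≤ p < 0.10.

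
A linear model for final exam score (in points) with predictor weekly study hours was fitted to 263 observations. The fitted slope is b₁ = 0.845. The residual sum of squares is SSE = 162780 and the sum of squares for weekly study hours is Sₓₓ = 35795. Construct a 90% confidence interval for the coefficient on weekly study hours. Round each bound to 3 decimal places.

(0.627, 1.063)

MSE = SSE/(n − 2) = 162780/261 = 623.678.
SE(b₁) = √(MSE/Sₓₓ) = √(623.678/35795) = 0.131999.
df = n − 2 = 261.
t* = t_{0.05, 261} = 1.650713.
Margin = t* × SE = 1.650713 × 0.131999 = 0.21789.
CI: 0.845 ± 0.21789 → (0.627, 1.063).
With 90% confidence, each one-unit increase in weekly study hours is associated with a change of between 0.627 and 1.063 points in final exam score.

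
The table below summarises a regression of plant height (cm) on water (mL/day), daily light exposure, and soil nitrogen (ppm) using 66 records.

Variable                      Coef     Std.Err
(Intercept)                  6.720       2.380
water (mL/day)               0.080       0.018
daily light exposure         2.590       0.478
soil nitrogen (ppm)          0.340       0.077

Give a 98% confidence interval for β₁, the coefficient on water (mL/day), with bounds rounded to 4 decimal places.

Read off: b = 0.080, SE = 0.018 for water (mL/day).
df = n − k − 1 = 66 − 3 − 1 = 62.
t* = t_{0.01, 62} = 2.388011.
Margin = t* × SE = 2.388011 × 0.018 = 0.042984.
CI: 0.080 ± 0.042984 → (0.0370, 0.1230).

(0.0370, 0.1230)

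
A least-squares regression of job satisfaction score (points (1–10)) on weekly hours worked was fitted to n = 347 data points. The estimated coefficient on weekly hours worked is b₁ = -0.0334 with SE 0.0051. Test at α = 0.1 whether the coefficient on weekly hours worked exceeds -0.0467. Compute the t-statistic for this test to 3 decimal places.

H₀: β₁ = -0.0467 vs H₁: β₁ > -0.0467.
t = (b₁ − β₁⁰)/SE = (-0.0334 − (-0.0467)) / 0.0051 = 2.608.
df = n − 2 = 347 − 2 = 345.
One-sided p ≈ 0.0048, which is < 0.1, so reject H₀.
There is evidence that the true slope on weekly hours worked exceeds -0.0467 points (1–10) per unit.

t = 2.608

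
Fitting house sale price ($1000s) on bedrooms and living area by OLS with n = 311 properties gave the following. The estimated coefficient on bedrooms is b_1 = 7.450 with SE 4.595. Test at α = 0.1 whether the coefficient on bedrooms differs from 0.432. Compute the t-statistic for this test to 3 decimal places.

t = 1.527

H₀: β₁ = 0.432 vs H₁: β₁ ≠ 0.432.
t = (b_1 − β₁⁰)/SE = (7.450 − 0.432) / 4.595 = 1.527.
df = n − k − 1 = 311 − 2 − 1 = 308.
Two-sided p ≈ 0.1277, which is ≥ 0.1, so fail to reject H₀.
The data are consistent with a true slope of 0.432 $1000s per unit of bedrooms, holding the other predictors fixed.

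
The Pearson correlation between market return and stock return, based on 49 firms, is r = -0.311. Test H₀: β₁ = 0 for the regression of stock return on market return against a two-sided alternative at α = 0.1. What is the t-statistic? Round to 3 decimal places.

t = -2.243

t = r·√(n − 2)/√(1 − r²) = -0.311·√47/√0.903279 = -2.243.
df = n − 2 = 47.
Two-sided p ≈ 0.0296, which is < 0.1, so reject H₀.
There is evidence of a linear association between market return and stock return.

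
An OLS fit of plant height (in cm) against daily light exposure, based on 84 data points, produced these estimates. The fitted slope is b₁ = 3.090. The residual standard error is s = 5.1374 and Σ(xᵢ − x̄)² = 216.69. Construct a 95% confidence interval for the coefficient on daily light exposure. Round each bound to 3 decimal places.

(2.396, 3.784)

SE(b₁) = s/√Sₓₓ = 5.1374/√216.69 = 0.348999.
df = n − 2 = 82.
t* = t_{0.025, 82} = 1.989319.
Margin = t* × SE = 1.989319 × 0.348999 = 0.69427.
CI: 3.090 ± 0.69427 → (2.396, 3.784).
With 95% confidence, each one-unit increase in daily light exposure is associated with a change of between 2.396 and 3.784 cm in plant height.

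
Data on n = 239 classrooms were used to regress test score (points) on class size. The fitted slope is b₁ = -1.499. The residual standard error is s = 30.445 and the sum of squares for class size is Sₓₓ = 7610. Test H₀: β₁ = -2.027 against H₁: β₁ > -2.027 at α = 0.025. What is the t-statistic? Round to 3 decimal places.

SE(b₁) = s/√Sₓₓ = 30.445/√7610 = 0.348999.
t = (-1.499 − (-2.027)) / 0.348999 = 1.513.
df = n − 2 = 237.
One-sided p ≈ 0.0658, which is ≥ 0.025, so fail to reject H₀.
The data do not give significant evidence that the true slope on class size exceeds -2.027 points per unit.

t = 1.513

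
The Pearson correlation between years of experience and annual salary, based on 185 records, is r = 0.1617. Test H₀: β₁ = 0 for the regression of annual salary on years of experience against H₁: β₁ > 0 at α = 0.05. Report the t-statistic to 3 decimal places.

t = 2.217

t = r·√(n − 2)/√(1 − r²) = 0.1617·√183/√0.973853 = 2.217.
df = n − 2 = 183.
One-sided p ≈ 0.0139, which is < 0.05, so reject H₀.
There is evidence of a linear association between years of experience and annual salary.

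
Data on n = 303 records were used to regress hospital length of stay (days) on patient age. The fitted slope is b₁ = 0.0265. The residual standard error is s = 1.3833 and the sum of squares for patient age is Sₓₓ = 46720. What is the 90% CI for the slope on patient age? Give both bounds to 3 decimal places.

(0.016, 0.037)

SE(b₁) = s/√Sₓₓ = 1.3833/√46720 = 0.00639978.
df = n − 2 = 301.
t* = t_{0.05, 301} = 1.649932.
Margin = t* × SE = 1.649932 × 0.00639978 = 0.01056.
CI: 0.0265 ± 0.01056 → (0.016, 0.037).
With 90% confidence, each one-unit increase in patient age is associated with a change of between 0.016 and 0.037 days in hospital length of stay.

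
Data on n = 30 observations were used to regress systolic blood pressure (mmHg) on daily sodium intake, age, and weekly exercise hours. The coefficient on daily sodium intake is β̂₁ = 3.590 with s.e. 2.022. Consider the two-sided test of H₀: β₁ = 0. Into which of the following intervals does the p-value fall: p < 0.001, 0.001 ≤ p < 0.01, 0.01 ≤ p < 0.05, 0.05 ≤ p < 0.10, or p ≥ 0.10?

0.05 ≤ p < 0.10

t = 3.590 / 2.022 = 1.775.
df = n − k − 1 = 30 − 3 − 1 = 26.
Two-sided p = 2·P(T_{26} > |t|) ≈ 0.0875.
So 0.05 ≤ p < 0.10.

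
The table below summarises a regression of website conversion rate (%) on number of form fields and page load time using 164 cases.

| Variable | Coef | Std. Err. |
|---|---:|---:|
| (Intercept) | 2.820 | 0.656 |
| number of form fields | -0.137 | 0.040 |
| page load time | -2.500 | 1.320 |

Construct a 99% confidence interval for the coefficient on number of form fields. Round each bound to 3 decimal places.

Read off: b = -0.137, SE = 0.040 for number of form fields.
df = n − k − 1 = 164 − 2 − 1 = 161.
t* = t_{0.005, 161} = 2.606711.
Margin = t* × SE = 2.606711 × 0.040 = 0.10427.
CI: -0.137 ± 0.10427 → (-0.241, -0.033).

(-0.241, -0.033)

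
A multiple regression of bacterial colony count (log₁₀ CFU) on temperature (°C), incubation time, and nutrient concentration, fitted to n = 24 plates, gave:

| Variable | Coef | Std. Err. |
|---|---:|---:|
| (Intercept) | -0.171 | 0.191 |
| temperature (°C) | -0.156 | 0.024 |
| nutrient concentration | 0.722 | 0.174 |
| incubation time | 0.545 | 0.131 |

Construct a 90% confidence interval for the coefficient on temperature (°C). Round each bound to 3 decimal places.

Read off: b = -0.156, SE = 0.024 for temperature (°C).
df = n − k − 1 = 24 − 3 − 1 = 20.
t* = t_{0.05, 20} = 1.724718.
Margin = t* × SE = 1.724718 × 0.024 = 0.04139.
CI: -0.156 ± 0.04139 → (-0.197, -0.115).

(-0.197, -0.115)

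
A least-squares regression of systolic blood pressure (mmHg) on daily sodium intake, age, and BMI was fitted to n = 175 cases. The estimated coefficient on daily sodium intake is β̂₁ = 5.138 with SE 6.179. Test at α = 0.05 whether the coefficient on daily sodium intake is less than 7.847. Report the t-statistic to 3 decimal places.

t = -0.438

H₀: β₁ = 7.847 vs H₁: β₁ < 7.847.
t = (β̂₁ − β₁⁰)/SE = (5.138 − 7.847) / 6.179 = -0.438.
df = n − k − 1 = 175 − 3 − 1 = 171.
One-sided p ≈ 0.3308, which is ≥ 0.05, so fail to reject H₀.
The data do not give significant evidence that the true slope on daily sodium intake is below 7.847 mmHg per unit, holding the other predictors fixed.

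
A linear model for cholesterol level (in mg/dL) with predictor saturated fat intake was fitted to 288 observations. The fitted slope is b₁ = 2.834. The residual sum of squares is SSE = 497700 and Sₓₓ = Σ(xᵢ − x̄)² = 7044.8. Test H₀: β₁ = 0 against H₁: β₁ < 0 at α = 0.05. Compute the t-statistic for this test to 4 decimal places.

MSE = SSE/(n − 2) = 497700/286 = 1740.21.
SE(b₁) = √(MSE/Sₓₓ) = √(1740.21/7044.8) = 0.497012.
t = 2.834 / 0.497012 = 5.7021.
df = n − 2 = 286.
One-sided p ≈ 1.0000, which is ≥ 0.05, so fail to reject H₀.
The data do not give significant evidence that the true slope on saturated fat intake is negative.

t = 5.7021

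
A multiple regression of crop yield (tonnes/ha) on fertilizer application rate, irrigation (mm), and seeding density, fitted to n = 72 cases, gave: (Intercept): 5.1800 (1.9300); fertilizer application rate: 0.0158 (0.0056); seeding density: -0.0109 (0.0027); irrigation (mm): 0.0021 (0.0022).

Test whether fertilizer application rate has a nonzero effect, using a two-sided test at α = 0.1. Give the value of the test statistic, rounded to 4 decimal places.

t = 2.8214

Read off: b = 0.0158, SE = 0.0056 for fertilizer application rate.
H₀: β₁ = 0 vs H₁: β₁ ≠ 0.
t = 0.0158 / 0.0056 = 2.8214.
df = n − k − 1 = 72 − 3 − 1 = 68.
Two-sided p ≈ 0.0063, which is < 0.1, so reject H₀.
There is evidence that fertilizer application rate is associated with crop yield, holding the other predictors fixed.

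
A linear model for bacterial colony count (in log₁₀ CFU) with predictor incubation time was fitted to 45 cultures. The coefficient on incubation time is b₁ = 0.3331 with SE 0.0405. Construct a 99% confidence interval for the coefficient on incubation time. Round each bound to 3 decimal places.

(0.224, 0.442)

df = n − 2 = 45 − 2 = 43.
t* = t_{0.005, 43} = 2.695102.
Margin = t* × SE = 2.695102 × 0.0405 = 0.10915.
CI: 0.3331 ± 0.10915 → (0.224, 0.442).
With 99% confidence, each one-unit increase in incubation time is associated with a change of between 0.224 and 0.442 log₁₀ CFU in bacterial colony count.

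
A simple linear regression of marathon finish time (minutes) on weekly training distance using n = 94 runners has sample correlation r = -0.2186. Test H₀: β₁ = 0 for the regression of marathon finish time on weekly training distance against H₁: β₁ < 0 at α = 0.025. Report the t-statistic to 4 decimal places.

t = r·√(n − 2)/√(1 − r²) = -0.2186·√92/√0.952214 = -2.1487.
df = n − 2 = 92.
One-sided p ≈ 0.0171, which is < 0.025, so reject H₀.
There is evidence of a linear association between weekly training distance and marathon finish time.

t = -2.1487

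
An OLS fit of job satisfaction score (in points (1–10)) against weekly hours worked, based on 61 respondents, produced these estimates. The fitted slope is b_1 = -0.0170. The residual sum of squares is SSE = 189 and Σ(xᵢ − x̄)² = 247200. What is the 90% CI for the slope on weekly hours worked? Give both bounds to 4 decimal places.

MSE = SSE/(n − 2) = 189/59 = 3.20339.
SE(b_1) = √(MSE/Sₓₓ) = √(3.20339/247200) = 0.00359982.
df = n − 2 = 59.
t* = t_{0.05, 59} = 1.671093.
Margin = t* × SE = 1.671093 × 0.00359982 = 0.006016.
CI: -0.0170 ± 0.006016 → (-0.0230, -0.0110).
With 90% confidence, each one-unit increase in weekly hours worked is associated with a change of between -0.0230 and -0.0110 points (1–10) in job satisfaction score.

(-0.0230, -0.0110)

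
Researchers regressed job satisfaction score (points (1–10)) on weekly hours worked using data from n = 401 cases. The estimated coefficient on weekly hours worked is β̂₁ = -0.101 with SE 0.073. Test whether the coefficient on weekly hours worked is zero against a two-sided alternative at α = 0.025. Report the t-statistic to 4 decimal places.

H₀: β₁ = 0 vs H₁: β₁ ≠ 0.
t = (β̂₁ − β₁⁰)/SE = -0.101 / 0.073 = -1.3836.
df = n − 2 = 401 − 2 = 399.
Two-sided p ≈ 0.1673, which is ≥ 0.025, so fail to reject H₀.
The data do not give significant evidence of an association between weekly hours worked and job satisfaction score.

t = -1.3836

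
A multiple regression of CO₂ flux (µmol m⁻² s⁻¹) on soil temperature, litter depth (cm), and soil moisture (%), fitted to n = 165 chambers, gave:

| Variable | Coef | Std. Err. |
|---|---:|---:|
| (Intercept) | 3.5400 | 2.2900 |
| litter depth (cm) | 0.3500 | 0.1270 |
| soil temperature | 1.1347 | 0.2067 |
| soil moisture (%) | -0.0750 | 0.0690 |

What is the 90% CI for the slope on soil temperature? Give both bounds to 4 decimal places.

(0.7927, 1.4767)

Read off: b = 1.1347, SE = 0.2067 for soil temperature.
df = n − k − 1 = 165 − 3 − 1 = 161.
t* = t_{0.05, 161} = 1.654373.
Margin = t* × SE = 1.654373 × 0.2067 = 0.341959.
CI: 1.1347 ± 0.341959 → (0.7927, 1.4767).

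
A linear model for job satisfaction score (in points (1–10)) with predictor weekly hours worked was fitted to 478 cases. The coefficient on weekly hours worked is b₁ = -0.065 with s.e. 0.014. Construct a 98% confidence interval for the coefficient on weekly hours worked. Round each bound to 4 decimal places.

df = n − 2 = 478 − 2 = 476.
t* = t_{0.01, 476} = 2.334207.
Margin = t* × SE = 2.334207 × 0.014 = 0.032679.
CI: -0.065 ± 0.032679 → (-0.0977, -0.0323).
With 98% confidence, each one-unit increase in weekly hours worked is associated with a change of between -0.0977 and -0.0323 points (1–10) in job satisfaction score.

(-0.0977, -0.0323)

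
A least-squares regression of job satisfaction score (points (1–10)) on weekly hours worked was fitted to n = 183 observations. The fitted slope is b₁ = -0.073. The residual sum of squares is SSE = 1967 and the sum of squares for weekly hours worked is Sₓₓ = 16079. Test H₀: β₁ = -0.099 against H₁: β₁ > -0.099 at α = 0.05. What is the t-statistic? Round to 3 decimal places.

MSE = SSE/(n − 2) = 1967/181 = 10.8674.
SE(b₁) = √(MSE/Sₓₓ) = √(10.8674/16079) = 0.0259976.
t = (-0.073 − (-0.099)) / 0.0259976 = 1.000.
df = n − 2 = 181.
One-sided p ≈ 0.1593, which is ≥ 0.05, so fail to reject H₀.
The data do not give significant evidence that the true slope on weekly hours worked exceeds -0.099 points (1–10) per unit.

t = 1.000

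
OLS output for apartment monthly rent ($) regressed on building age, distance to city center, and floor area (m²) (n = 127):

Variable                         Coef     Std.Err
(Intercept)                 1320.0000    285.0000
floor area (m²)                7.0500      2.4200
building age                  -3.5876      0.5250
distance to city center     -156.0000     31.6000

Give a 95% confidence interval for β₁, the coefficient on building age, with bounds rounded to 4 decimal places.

(-4.6268, -2.5484)

Read off: b = -3.5876, SE = 0.5250 for building age.
df = n − k − 1 = 127 − 3 − 1 = 123.
t* = t_{0.025, 123} = 1.979439.
Margin = t* × SE = 1.979439 × 0.5250 = 1.039205.
CI: -3.5876 ± 1.039205 → (-4.6268, -2.5484).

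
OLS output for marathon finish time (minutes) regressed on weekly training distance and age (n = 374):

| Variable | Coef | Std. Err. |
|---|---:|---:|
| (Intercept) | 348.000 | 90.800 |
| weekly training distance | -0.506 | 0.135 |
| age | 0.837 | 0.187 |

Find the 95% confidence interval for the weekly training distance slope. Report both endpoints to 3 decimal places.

(-0.771, -0.241)

Read off: b = -0.506, SE = 0.135 for weekly training distance.
df = n − k − 1 = 374 − 2 − 1 = 371.
t* = t_{0.025, 371} = 1.966379.
Margin = t* × SE = 1.966379 × 0.135 = 0.26546.
CI: -0.506 ± 0.26546 → (-0.771, -0.241).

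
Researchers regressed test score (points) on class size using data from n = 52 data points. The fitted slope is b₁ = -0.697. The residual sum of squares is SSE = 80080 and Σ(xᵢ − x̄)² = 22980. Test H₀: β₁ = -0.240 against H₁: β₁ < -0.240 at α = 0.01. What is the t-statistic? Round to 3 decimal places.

MSE = SSE/(n − 2) = 80080/50 = 1601.6.
SE(b₁) = √(MSE/Sₓₓ) = √(1601.6/22980) = 0.263999.
t = (-0.697 − (-0.240)) / 0.263999 = -1.731.
df = n − 2 = 50.
One-sided p ≈ 0.0448, which is ≥ 0.01, so fail to reject H₀.
The data do not give significant evidence that the true slope on class size is below -0.240 points per unit.

t = -1.731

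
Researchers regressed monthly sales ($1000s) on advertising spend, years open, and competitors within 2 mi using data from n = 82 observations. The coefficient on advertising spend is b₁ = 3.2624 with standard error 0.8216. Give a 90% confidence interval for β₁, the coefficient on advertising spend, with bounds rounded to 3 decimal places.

(1.895, 4.630)

df = n − k − 1 = 82 − 3 − 1 = 78.
t* = t_{0.05, 78} = 1.664625.
Margin = t* × SE = 1.664625 × 0.8216 = 1.36766.
CI: 3.2624 ± 1.36766 → (1.895, 4.630).
With 90% confidence, each one-unit increase in advertising spend is associated with a change of between 1.895 and 4.630 $1000s in monthly sales, holding the other predictors fixed.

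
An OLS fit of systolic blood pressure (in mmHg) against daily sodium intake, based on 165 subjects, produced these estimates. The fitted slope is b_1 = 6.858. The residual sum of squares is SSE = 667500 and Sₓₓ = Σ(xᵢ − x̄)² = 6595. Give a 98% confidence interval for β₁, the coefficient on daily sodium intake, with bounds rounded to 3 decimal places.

(5.007, 8.709)

MSE = SSE/(n − 2) = 667500/163 = 4095.09.
SE(b_1) = √(MSE/Sₓₓ) = √(4095.09/6595) = 0.787997.
df = n − 2 = 163.
t* = t_{0.01, 163} = 2.349442.
Margin = t* × SE = 2.349442 × 0.787997 = 1.85135.
CI: 6.858 ± 1.85135 → (5.007, 8.709).
With 98% confidence, each one-unit increase in daily sodium intake is associated with a change of between 5.007 and 8.709 mmHg in systolic blood pressure.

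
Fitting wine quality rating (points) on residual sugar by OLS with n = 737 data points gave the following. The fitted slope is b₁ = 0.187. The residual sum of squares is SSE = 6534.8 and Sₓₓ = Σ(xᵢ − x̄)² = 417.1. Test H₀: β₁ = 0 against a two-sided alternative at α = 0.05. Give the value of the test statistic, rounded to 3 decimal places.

MSE = SSE/(n − 2) = 6534.8/735 = 8.89088.
SE(b₁) = √(MSE/Sₓₓ) = √(8.89088/417.1) = 0.146.
t = 0.187 / 0.146 = 1.281.
df = n − 2 = 735.
Two-sided p ≈ 0.2007, which is ≥ 0.05, so fail to reject H₀.
The data do not give significant evidence of an association between residual sugar and wine quality rating.

t = 1.281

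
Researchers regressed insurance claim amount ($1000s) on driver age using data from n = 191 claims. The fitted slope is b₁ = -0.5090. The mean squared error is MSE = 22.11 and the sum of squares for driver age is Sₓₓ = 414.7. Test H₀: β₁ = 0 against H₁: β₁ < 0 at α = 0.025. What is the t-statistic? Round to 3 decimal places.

SE(b₁) = √(MSE/Sₓₓ) = √(22.11/414.7) = 0.230902.
t = -0.5090 / 0.230902 = -2.204.
df = n − 2 = 189.
One-sided p ≈ 0.0144, which is < 0.025, so reject H₀.
There is evidence that the true slope on driver age is negative.

t = -2.204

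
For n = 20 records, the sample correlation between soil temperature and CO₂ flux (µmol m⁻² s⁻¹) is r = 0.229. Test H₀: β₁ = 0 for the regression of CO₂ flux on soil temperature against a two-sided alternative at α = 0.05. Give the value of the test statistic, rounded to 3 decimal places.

t = r·√(n − 2)/√(1 − r²) = 0.229·√18/√0.947559 = 0.998.
df = n − 2 = 18.
Two-sided p ≈ 0.3315, which is ≥ 0.05, so fail to reject H₀.
The data do not give significant evidence of a linear association between soil temperature and CO₂ flux.

t = 0.998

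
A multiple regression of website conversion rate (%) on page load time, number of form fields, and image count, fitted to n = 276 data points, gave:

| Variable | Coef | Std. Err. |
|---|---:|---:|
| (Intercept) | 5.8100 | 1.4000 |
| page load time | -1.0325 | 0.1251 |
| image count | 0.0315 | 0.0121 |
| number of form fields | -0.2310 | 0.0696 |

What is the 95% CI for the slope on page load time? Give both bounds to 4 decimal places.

Read off: b = -1.0325, SE = 0.1251 for page load time.
df = n − k − 1 = 276 − 3 − 1 = 272.
t* = t_{0.025, 272} = 1.968724.
Margin = t* × SE = 1.968724 × 0.1251 = 0.246287.
CI: -1.0325 ± 0.246287 → (-1.2788, -0.7862).

(-1.2788, -0.7862)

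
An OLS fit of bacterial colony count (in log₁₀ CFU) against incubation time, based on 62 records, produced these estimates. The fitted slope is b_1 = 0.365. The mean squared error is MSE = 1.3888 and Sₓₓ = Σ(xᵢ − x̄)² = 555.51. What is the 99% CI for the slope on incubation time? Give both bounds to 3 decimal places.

SE(b_1) = √(MSE/Sₓₓ) = √(1.3888/555.51) = 0.0500005.
df = n − 2 = 60.
t* = t_{0.005, 60} = 2.660283.
Margin = t* × SE = 2.660283 × 0.0500005 = 0.13302.
CI: 0.365 ± 0.13302 → (0.232, 0.498).
With 99% confidence, each one-unit increase in incubation time is associated with a change of between 0.232 and 0.498 log₁₀ CFU in bacterial colony count.

(0.232, 0.498)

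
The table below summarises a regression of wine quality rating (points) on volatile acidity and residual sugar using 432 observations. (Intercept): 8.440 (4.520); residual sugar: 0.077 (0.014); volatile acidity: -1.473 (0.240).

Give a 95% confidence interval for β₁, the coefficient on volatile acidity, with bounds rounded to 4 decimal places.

Read off: b = -1.473, SE = 0.240 for volatile acidity.
df = n − k − 1 = 432 − 2 − 1 = 429.
t* = t_{0.025, 429} = 1.965509.
Margin = t* × SE = 1.965509 × 0.240 = 0.471722.
CI: -1.473 ± 0.471722 → (-1.9447, -1.0013).

(-1.9447, -1.0013)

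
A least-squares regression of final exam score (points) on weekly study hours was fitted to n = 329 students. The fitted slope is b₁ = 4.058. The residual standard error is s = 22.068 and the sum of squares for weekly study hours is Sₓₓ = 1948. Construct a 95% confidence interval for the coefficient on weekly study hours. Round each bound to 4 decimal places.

SE(b₁) = s/√Sₓₓ = 22.068/√1948 = 0.499998.
df = n − 2 = 327.
t* = t_{0.025, 327} = 1.967245.
Margin = t* × SE = 1.967245 × 0.499998 = 0.983619.
CI: 4.058 ± 0.983619 → (3.0744, 5.0416).
With 95% confidence, each one-unit increase in weekly study hours is associated with a change of between 3.0744 and 5.0416 points in final exam score.

(3.0744, 5.0416)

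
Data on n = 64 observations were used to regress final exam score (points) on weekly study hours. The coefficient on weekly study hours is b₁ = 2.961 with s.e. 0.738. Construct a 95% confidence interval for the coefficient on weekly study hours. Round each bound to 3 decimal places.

df = n − 2 = 64 − 2 = 62.
t* = t_{0.025, 62} = 1.998972.
Margin = t* × SE = 1.998972 × 0.738 = 1.47524.
CI: 2.961 ± 1.47524 → (1.486, 4.436).
With 95% confidence, each one-unit increase in weekly study hours is associated with a change of between 1.486 and 4.436 points in final exam score.

(1.486, 4.436)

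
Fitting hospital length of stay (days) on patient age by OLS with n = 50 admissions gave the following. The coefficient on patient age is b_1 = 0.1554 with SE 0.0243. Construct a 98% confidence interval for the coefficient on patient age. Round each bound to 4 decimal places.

(0.0969, 0.2139)

df = n − 2 = 50 − 2 = 48.
t* = t_{0.01, 48} = 2.406581.
Margin = t* × SE = 2.406581 × 0.0243 = 0.058480.
CI: 0.1554 ± 0.058480 → (0.0969, 0.2139).
With 98% confidence, each one-unit increase in patient age is associated with a change of between 0.0969 and 0.2139 days in hospital length of stay.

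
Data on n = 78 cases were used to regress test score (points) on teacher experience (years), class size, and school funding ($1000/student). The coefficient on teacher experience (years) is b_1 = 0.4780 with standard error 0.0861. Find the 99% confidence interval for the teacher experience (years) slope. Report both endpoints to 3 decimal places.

(0.250, 0.706)

df = n − k − 1 = 78 − 3 − 1 = 74.
t* = t_{0.005, 74} = 2.643913.
Margin = t* × SE = 2.643913 × 0.0861 = 0.22764.
CI: 0.4780 ± 0.22764 → (0.250, 0.706).
With 99% confidence, each one-unit increase in teacher experience (years) is associated with a change of between 0.250 and 0.706 points in test score, holding the other predictors fixed.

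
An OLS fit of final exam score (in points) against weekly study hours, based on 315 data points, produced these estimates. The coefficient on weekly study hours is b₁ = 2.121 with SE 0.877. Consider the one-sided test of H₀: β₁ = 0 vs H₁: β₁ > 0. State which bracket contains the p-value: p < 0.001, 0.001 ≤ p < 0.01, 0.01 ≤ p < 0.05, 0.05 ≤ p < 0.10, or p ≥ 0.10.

t = 2.121 / 0.877 = 2.418.
df = n − 2 = 315 − 2 = 313.
One-sided p = P(T_{313} > t) ≈ 0.0081.
So 0.001 ≤ p < 0.01.

0.001 ≤ p < 0.01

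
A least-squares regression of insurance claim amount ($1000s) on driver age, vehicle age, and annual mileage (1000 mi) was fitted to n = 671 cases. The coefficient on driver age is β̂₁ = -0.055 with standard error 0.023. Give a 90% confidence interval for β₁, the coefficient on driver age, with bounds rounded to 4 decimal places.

(-0.0929, -0.0171)

df = n − k − 1 = 671 − 3 − 1 = 667.
t* = t_{0.05, 667} = 1.647141.
Margin = t* × SE = 1.647141 × 0.023 = 0.037884.
CI: -0.055 ± 0.037884 → (-0.0929, -0.0171).
With 90% confidence, each one-unit increase in driver age is associated with a change of between -0.0929 and -0.0171 $1000s in insurance claim amount, holding the other predictors fixed.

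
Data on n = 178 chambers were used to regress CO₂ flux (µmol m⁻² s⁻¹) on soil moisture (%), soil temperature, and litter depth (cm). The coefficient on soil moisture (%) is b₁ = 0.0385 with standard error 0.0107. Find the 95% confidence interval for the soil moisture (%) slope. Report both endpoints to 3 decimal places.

df = n − k − 1 = 178 − 3 − 1 = 174.
t* = t_{0.025, 174} = 1.973691.
Margin = t* × SE = 1.973691 × 0.0107 = 0.02112.
CI: 0.0385 ± 0.02112 → (0.017, 0.060).
With 95% confidence, each one-unit increase in soil moisture (%) is associated with a change of between 0.017 and 0.060 µmol m⁻² s⁻¹ in CO₂ flux, holding the other predictors fixed.

(0.017, 0.060)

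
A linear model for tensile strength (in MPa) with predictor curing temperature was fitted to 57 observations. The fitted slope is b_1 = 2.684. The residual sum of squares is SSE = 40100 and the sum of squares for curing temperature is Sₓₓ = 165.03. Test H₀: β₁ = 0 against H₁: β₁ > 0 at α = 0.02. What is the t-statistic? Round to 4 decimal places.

t = 1.2769

MSE = SSE/(n − 2) = 40100/55 = 729.091.
SE(b_1) = √(MSE/Sₓₓ) = √(729.091/165.03) = 2.10189.
t = 2.684 / 2.10189 = 1.2769.
df = n − 2 = 55.
One-sided p ≈ 0.1035, which is ≥ 0.02, so fail to reject H₀.
The data do not give significant evidence that the true slope on curing temperature is positive.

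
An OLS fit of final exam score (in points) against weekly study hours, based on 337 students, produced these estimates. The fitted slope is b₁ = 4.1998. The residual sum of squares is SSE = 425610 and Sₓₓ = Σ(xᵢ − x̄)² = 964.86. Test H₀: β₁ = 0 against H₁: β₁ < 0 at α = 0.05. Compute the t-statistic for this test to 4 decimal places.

t = 3.6600

MSE = SSE/(n − 2) = 425610/335 = 1270.48.
SE(b₁) = √(MSE/Sₓₓ) = √(1270.48/964.86) = 1.1475.
t = 4.1998 / 1.1475 = 3.6600.
df = n − 2 = 335.
One-sided p ≈ 0.9999, which is ≥ 0.05, so fail to reject H₀.
The data do not give significant evidence that the true slope on weekly study hours is negative.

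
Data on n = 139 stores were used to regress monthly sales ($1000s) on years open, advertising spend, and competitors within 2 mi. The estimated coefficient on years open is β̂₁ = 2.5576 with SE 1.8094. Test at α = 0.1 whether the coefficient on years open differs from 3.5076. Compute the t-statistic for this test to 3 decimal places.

t = -0.525

H₀: β₁ = 3.5076 vs H₁: β₁ ≠ 3.5076.
t = (β̂₁ − β₁⁰)/SE = (2.5576 − 3.5076) / 1.8094 = -0.525.
df = n − k − 1 = 139 − 3 − 1 = 135.
Two-sided p ≈ 0.6004, which is ≥ 0.1, so fail to reject H₀.
The data are consistent with a true slope of 3.5076 $1000s per unit of years open, holding the other predictors fixed.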